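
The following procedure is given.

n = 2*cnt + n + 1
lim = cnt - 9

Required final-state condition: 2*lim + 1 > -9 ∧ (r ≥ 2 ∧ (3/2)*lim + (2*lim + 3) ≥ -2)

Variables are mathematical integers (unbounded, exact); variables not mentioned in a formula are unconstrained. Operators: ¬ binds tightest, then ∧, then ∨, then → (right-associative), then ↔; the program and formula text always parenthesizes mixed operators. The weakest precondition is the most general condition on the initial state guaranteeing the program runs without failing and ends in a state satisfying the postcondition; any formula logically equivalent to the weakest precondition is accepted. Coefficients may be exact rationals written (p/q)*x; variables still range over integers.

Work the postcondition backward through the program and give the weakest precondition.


Working backward. After the program, the postcondition 2*lim + 1 > -9 ∧ (r ≥ 2 ∧ (3/2)*lim + (2*lim + 3) ≥ -2) must hold; in canonical form it is 2*lim > -10 ∧ r ≥ 2 ∧ (7/2)*lim ≥ -5.
Before lim := cnt - 9: 2*cnt > 8 ∧ r ≥ 2 ∧ (7/2)*cnt ≥ 53/2
Before n := 2*cnt + n + 1: 2*cnt > 8 ∧ r ≥ 2 ∧ (7/2)*cnt ≥ 53/2
Answer: WP = 2*cnt > 8 ∧ r ≥ 2 ∧ (7/2)*cnt ≥ 53/2


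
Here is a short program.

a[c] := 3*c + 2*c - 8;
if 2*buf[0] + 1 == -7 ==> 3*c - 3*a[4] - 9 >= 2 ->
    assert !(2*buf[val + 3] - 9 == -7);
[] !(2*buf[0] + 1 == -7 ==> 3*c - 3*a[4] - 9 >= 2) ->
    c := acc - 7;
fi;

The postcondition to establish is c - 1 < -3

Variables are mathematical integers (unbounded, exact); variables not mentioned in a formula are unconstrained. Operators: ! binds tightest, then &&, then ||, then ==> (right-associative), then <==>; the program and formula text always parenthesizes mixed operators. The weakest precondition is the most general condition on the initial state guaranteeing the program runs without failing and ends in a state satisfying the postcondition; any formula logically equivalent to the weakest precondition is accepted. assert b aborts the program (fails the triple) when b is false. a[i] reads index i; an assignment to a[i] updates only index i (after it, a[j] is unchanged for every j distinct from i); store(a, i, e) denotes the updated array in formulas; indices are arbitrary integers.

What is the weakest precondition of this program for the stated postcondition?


Working backward. After the program, the postcondition c - 1 < -3 must hold; in canonical form it is c < -2.
Then branch requires (!(2*buf[val + 3] == 2)) && c < -2; else branch requires acc < 5.
Before the if: ((2*buf[0] == -8 ==> 3*c >= 3*a[4] + 11) ==> ((!(2*buf[val + 3] == 2)) && c < -2)) && ((!(2*buf[0] == -8 ==> 3*c >= 3*a[4] + 11)) ==> acc < 5)
Before a[c] := 3*c + 2*c - 8: ((2*buf[0] == -8 ==> 3*c >= 3*store(a, c, 5*c - 8)[4] + 11) ==> ((!(2*buf[val + 3] == 2)) && c < -2)) && ((!(2*buf[0] == -8 ==> 3*c >= 3*store(a, c, 5*c - 8)[4] + 11)) ==> acc < 5)
Answer: WP = ((2*buf[0] == -8 ==> 3*c >= 3*store(a, c, 5*c - 8)[4] + 11) ==> ((!(2*buf[val + 3] == 2)) && c < -2)) && ((!(2*buf[0] == -8 ==> 3*c >= 3*store(a, c, 5*c - 8)[4] + 11)) ==> acc < 5)


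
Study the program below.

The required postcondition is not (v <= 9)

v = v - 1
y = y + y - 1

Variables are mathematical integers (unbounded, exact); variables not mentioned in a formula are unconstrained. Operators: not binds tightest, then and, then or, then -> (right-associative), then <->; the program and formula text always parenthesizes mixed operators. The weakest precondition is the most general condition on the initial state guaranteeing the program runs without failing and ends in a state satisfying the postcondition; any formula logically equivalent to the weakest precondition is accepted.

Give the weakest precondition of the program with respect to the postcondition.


Working backward. After the program, not (v <= 9) must hold.
Before y := y + y - 1: not (v <= 9)
Before v := v - 1: not (v <= 10)
Answer: WP = not (v <= 10)


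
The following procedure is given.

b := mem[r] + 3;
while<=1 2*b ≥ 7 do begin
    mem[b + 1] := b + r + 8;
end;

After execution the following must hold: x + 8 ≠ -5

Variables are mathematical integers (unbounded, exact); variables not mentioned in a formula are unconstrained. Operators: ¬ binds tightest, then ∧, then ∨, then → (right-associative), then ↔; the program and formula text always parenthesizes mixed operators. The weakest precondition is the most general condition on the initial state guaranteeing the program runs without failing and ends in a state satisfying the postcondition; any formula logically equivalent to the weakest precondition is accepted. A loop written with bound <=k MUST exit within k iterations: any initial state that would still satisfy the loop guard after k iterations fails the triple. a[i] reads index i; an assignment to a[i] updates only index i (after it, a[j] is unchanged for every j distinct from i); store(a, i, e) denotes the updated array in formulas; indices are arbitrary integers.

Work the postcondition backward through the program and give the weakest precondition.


Working backward. After the program, the postcondition x + 8 ≠ -5 must hold; in canonical form it is x ≠ -13.
Before the loop (bound <=1), unroll the exhaustion recursion (WP_0 = exit-now case; WP_j = one more guarded iteration, up to j = 1):
  WP_0: (¬(2*b ≥ 7)) ∧ x ≠ -13
  WP_1: (2*b ≥ 7 → ((¬(2*b ≥ 7)) ∧ x ≠ -13)) ∧ ((¬(2*b ≥ 7)) → x ≠ -13)
So before the loop: (2*b ≥ 7 → ((¬(2*b ≥ 7)) ∧ x ≠ -13)) ∧ ((¬(2*b ≥ 7)) → x ≠ -13)
Before b := mem[r] + 3: (2*mem[r] ≥ 1 → ((¬(2*mem[r] ≥ 1)) ∧ x ≠ -13)) ∧ ((¬(2*mem[r] ≥ 1)) → x ≠ -13)
Answer: WP = (2*mem[r] ≥ 1 → ((¬(2*mem[r] ≥ 1)) ∧ x ≠ -13)) ∧ ((¬(2*mem[r] ≥ 1)) → x ≠ -13)


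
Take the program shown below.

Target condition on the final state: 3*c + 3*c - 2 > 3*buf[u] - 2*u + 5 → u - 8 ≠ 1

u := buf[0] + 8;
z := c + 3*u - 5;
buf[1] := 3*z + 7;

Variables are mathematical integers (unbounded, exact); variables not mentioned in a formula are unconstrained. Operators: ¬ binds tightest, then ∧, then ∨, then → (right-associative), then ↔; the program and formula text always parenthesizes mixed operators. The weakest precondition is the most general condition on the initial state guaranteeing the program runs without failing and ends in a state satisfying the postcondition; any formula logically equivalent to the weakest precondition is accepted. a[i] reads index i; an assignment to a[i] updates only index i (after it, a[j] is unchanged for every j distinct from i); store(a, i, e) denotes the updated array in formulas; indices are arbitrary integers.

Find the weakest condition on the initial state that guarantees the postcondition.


Working backward. After the program, the postcondition 3*c + 3*c - 2 > 3*buf[u] - 2*u + 5 → u - 8 ≠ 1 must hold; in canonical form it is 6*c + 2*u > 3*buf[u] + 7 → u ≠ 9.
Before buf[1] := 3*z + 7: 6*c + 2*u > 3*store(buf, 1, 3*z + 7)[u] + 7 → u ≠ 9
Before z := c + 3*u - 5: 6*c + 2*u > 3*store(buf, 1, 3*c + 9*u - 8)[u] + 7 → u ≠ 9
Before u := buf[0] + 8: 2*buf[0] + 6*c > 3*store(buf, 1, 9*buf[0] + 3*c + 64)[buf[0] + 8] - 9 → buf[0] ≠ 1
Answer: WP = 2*buf[0] + 6*c > 3*store(buf, 1, 9*buf[0] + 3*c + 64)[buf[0] + 8] - 9 → buf[0] ≠ 1


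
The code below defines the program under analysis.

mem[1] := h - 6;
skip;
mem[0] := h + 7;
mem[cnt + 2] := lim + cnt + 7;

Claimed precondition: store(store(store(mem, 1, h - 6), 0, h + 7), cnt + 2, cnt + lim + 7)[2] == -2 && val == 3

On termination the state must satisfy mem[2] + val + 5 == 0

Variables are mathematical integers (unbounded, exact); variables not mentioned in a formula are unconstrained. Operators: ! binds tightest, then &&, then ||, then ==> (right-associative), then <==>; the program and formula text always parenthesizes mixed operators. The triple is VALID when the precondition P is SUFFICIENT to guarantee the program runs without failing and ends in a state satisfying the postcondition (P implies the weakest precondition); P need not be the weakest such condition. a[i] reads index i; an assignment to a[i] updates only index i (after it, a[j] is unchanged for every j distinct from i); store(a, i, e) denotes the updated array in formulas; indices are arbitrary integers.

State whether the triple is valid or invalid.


Working backward. After the program, the postcondition mem[2] + val + 5 == 0 must hold; in canonical form it is mem[2] + val == -5.
Before mem[cnt + 2] := lim + cnt + 7: store(mem, cnt + 2, cnt + lim + 7)[2] + val == -5
Before mem[0] := h + 7: store(store(mem, 0, h + 7), cnt + 2, cnt + lim + 7)[2] + val == -5
Before skip: store(store(mem, 0, h + 7), cnt + 2, cnt + lim + 7)[2] + val == -5
Before mem[1] := h - 6: store(store(store(mem, 1, h - 6), 0, h + 7), cnt + 2, cnt + lim + 7)[2] + val == -5
The weakest precondition is store(store(store(mem, 1, h - 6), 0, h + 7), cnt + 2, cnt + lim + 7)[2] + val == -5.
Check whether store(store(store(mem, 1, h - 6), 0, h + 7), cnt + 2, cnt + lim + 7)[2] == -2 && val == 3 implies it.
Countermodel: at the initial state cnt = 0, h = 0, lim = -9, mem = {[0] = 3, [1] = 3, [2] = 3, elsewhere 3}, val = 3, the precondition holds but the weakest precondition fails.
Answer: invalid


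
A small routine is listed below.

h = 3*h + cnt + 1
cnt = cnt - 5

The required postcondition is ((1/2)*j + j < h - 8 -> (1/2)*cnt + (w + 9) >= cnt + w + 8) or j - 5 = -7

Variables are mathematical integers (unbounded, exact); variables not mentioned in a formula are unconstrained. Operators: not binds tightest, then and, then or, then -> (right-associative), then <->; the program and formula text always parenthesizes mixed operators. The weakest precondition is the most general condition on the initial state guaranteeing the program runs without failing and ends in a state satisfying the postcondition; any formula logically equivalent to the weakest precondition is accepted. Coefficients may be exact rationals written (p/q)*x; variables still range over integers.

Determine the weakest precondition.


Working backward. After the program, the postcondition ((1/2)*j + j < h - 8 -> (1/2)*cnt + (w + 9) >= cnt + w + 8) or j - 5 = -7 must hold; in canonical form it is ((3/2)*j < h - 8 -> (1/2)*cnt <= 1) or j = -2.
Before cnt := cnt - 5: ((3/2)*j < h - 8 -> (1/2)*cnt <= 7/2) or j = -2
Before h := 3*h + cnt + 1: ((3/2)*j < cnt + 3*h - 7 -> (1/2)*cnt <= 7/2) or j = -2
Answer: WP = ((3/2)*j < cnt + 3*h - 7 -> (1/2)*cnt <= 7/2) or j = -2


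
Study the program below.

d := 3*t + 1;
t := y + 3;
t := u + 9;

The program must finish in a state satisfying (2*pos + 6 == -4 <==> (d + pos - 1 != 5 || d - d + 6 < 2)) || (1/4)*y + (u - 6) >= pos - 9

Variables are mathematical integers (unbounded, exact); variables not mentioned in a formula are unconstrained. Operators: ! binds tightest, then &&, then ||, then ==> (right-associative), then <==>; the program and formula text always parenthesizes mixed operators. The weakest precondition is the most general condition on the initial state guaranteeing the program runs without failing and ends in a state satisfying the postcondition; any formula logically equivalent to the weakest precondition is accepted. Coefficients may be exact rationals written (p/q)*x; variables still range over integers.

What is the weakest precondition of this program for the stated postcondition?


Working backward. After the program, the postcondition (2*pos + 6 == -4 <==> (d + pos - 1 != 5 || d - d + 6 < 2)) || (1/4)*y + (u - 6) >= pos - 9 must hold; in canonical form it is (2*pos == -10 <==> d + pos != 6) || u + (1/4)*y >= pos - 3.
Before t := u + 9: (2*pos == -10 <==> d + pos != 6) || u + (1/4)*y >= pos - 3
Before t := y + 3: (2*pos == -10 <==> d + pos != 6) || u + (1/4)*y >= pos - 3
Before d := 3*t + 1: (2*pos == -10 <==> pos + 3*t != 5) || u + (1/4)*y >= pos - 3
Answer: WP = (2*pos == -10 <==> pos + 3*t != 5) || u + (1/4)*y >= pos - 3


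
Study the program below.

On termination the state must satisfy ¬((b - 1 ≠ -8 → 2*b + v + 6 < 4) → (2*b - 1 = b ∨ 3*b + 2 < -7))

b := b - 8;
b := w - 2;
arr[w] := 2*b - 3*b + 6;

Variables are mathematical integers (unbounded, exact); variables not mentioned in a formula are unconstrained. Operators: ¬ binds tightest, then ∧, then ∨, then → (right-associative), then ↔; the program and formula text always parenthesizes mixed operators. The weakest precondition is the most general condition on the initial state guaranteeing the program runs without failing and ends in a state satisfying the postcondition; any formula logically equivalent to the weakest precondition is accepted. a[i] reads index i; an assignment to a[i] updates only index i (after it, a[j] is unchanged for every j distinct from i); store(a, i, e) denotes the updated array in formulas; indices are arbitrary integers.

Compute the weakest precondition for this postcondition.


Working backward. After the program, the postcondition ¬((b - 1 ≠ -8 → 2*b + v + 6 < 4) → (2*b - 1 = b ∨ 3*b + 2 < -7)) must hold; in canonical form it is ¬((b ≠ -7 → 2*b + v < -2) → (b = 1 ∨ 3*b < -9)).
Before arr[w] := 2*b - 3*b + 6: ¬((b ≠ -7 → 2*b + v < -2) → (b = 1 ∨ 3*b < -9))
Before b := w - 2: ¬((w ≠ -5 → v + 2*w < 2) → (w = 3 ∨ 3*w < -3))
Before b := b - 8: ¬((w ≠ -5 → v + 2*w < 2) → (w = 3 ∨ 3*w < -3))
Answer: WP = ¬((w ≠ -5 → v + 2*w < 2) → (w = 3 ∨ 3*w < -3))


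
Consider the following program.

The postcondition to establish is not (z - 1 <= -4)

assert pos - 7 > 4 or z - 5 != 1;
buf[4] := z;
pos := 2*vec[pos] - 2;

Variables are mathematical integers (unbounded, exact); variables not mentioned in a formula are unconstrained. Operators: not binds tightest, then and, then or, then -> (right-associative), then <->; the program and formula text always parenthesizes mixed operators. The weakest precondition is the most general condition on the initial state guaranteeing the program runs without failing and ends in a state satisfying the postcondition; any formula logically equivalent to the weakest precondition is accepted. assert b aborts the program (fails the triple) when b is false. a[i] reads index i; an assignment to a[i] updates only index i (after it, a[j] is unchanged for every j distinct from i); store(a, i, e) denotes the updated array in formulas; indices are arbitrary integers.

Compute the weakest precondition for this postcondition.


Working backward. After the program, the postcondition not (z - 1 <= -4) must hold; in canonical form it is not (z <= -3).
Before pos := 2*vec[pos] - 2: not (z <= -3)
Before buf[4] := z: not (z <= -3)
Before assert pos - 7 > 4 or z - 5 != 1: (pos > 11 or z != 6) and (not (z <= -3))
Answer: WP = (pos > 11 or z != 6) and (not (z <= -3))


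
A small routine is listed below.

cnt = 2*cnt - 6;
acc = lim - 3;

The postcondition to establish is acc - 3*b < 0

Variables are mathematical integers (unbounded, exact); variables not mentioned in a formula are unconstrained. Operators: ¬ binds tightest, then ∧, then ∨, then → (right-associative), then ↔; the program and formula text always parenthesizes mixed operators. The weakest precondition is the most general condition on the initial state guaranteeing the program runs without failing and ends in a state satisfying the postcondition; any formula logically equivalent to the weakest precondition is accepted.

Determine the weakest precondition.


Working backward. After the program, the postcondition acc - 3*b < 0 must hold; in canonical form it is acc < 3*b.
Before acc := lim - 3: lim < 3*b + 3
Before cnt := 2*cnt - 6: lim < 3*b + 3
Answer: WP = lim < 3*b + 3


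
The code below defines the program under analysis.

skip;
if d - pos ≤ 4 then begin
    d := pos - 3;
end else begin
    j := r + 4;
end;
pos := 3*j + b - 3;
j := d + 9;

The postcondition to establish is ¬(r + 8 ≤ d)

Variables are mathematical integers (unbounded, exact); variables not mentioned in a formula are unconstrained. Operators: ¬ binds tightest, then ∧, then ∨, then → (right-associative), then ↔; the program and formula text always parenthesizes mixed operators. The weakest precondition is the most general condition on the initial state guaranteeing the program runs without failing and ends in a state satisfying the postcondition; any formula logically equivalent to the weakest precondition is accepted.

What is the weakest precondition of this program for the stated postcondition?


Working backward. After the program, the postcondition ¬(r + 8 ≤ d) must hold; in canonical form it is ¬(r ≤ d - 8).
Before j := d + 9: ¬(r ≤ d - 8)
Before pos := 3*j + b - 3: ¬(r ≤ d - 8)
Then branch requires ¬(r ≤ pos - 11); else branch requires ¬(r ≤ d - 8).
Before the if: (d ≤ pos + 4 → (¬(r ≤ pos - 11))) ∧ ((¬(d ≤ pos + 4)) → (¬(r ≤ d - 8)))
Before skip: (d ≤ pos + 4 → (¬(r ≤ pos - 11))) ∧ ((¬(d ≤ pos + 4)) → (¬(r ≤ d - 8)))
Answer: WP = (d ≤ pos + 4 → (¬(r ≤ pos - 11))) ∧ ((¬(d ≤ pos + 4)) → (¬(r ≤ d - 8)))


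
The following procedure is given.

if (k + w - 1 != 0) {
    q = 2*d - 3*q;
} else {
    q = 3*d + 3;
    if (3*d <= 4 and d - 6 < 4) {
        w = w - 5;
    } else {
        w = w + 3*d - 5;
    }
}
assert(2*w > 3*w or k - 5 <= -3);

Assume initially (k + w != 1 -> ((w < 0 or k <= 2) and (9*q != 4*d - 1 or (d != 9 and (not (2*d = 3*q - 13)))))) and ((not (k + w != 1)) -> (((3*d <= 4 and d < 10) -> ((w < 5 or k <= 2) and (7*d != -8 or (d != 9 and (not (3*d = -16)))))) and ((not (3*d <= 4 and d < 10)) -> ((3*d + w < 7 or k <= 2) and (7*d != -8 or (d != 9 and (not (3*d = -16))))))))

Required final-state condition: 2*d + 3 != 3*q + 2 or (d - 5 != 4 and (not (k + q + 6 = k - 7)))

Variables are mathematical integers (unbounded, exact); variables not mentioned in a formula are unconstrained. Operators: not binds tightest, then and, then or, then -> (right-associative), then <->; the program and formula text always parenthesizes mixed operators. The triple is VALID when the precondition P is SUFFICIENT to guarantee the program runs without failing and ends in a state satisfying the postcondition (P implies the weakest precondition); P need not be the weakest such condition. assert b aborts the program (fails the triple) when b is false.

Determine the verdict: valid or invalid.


Working backward. After the program, the postcondition 2*d + 3 != 3*q + 2 or (d - 5 != 4 and (not (k + q + 6 = k - 7))) must hold; in canonical form it is 2*d != 3*q - 1 or (d != 9 and (not (q = -13))).
Before assert 2*w > 3*w or k - 5 <= -3: (w < 0 or k <= 2) and (2*d != 3*q - 1 or (d != 9 and (not (q = -13))))
Then branch requires (w < 0 or k <= 2) and (9*q != 4*d - 1 or (d != 9 and (not (2*d = 3*q - 13)))); else branch requires ((3*d <= 4 and d < 10) -> ((w < 5 or k <= 2) and (7*d != -8 or (d != 9 and (not (3*d = -16)))))) and ((not (3*d <= 4 and d < 10)) -> ((3*d + w < 5 or k <= 2) and (7*d != -8 or (d != 9 and (not (3*d = -16)))))).
Before the if: (k + w != 1 -> ((w < 0 or k <= 2) and (9*q != 4*d - 1 or (d != 9 and (not (2*d = 3*q - 13)))))) and ((not (k + w != 1)) -> (((3*d <= 4 and d < 10) -> ((w < 5 or k <= 2) and (7*d != -8 or (d != 9 and (not (3*d = -16)))))) and ((not (3*d <= 4 and d < 10)) -> ((3*d + w < 5 or k <= 2) and (7*d != -8 or (d != 9 and (not (3*d = -16))))))))
The weakest precondition is (k + w != 1 -> ((w < 0 or k <= 2) and (9*q != 4*d - 1 or (d != 9 and (not (2*d = 3*q - 13)))))) and ((not (k + w != 1)) -> (((3*d <= 4 and d < 10) -> ((w < 5 or k <= 2) and (7*d != -8 or (d != 9 and (not (3*d = -16)))))) and ((not (3*d <= 4 and d < 10)) -> ((3*d + w < 5 or k <= 2) and (7*d != -8 or (d != 9 and (not (3*d = -16)))))))).
Check whether (k + w != 1 -> ((w < 0 or k <= 2) and (9*q != 4*d - 1 or (d != 9 and (not (2*d = 3*q - 13)))))) and ((not (k + w != 1)) -> (((3*d <= 4 and d < 10) -> ((w < 5 or k <= 2) and (7*d != -8 or (d != 9 and (not (3*d = -16)))))) and ((not (3*d <= 4 and d < 10)) -> ((3*d + w < 7 or k <= 2) and (7*d != -8 or (d != 9 and (not (3*d = -16)))))))) implies it.
Countermodel: at the initial state d = 3, k = 5, q = 0, w = -4, the precondition holds but the weakest precondition fails.
Answer: invalid


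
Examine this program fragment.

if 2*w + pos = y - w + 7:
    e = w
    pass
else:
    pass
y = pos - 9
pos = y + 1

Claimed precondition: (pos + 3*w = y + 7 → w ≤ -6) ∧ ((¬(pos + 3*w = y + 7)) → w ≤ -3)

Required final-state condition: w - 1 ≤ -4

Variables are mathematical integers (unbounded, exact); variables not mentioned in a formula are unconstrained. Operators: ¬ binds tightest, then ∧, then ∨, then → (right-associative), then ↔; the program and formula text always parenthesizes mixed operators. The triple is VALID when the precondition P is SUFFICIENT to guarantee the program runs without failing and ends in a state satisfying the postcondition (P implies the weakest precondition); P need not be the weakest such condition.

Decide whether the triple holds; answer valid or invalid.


Working backward. After the program, the postcondition w - 1 ≤ -4 must hold; in canonical form it is w ≤ -3.
Before pos := y + 1: w ≤ -3
Before y := pos - 9: w ≤ -3
Then branch requires w ≤ -3; else branch requires w ≤ -3.
Before the if: (pos + 3*w = y + 7 → w ≤ -3) ∧ ((¬(pos + 3*w = y + 7)) → w ≤ -3)
The weakest precondition is (pos + 3*w = y + 7 → w ≤ -3) ∧ ((¬(pos + 3*w = y + 7)) → w ≤ -3).
Check whether (pos + 3*w = y + 7 → w ≤ -6) ∧ ((¬(pos + 3*w = y + 7)) → w ≤ -3) implies it.
Every state satisfying the precondition satisfies the weakest precondition: the implication holds.
Answer: valid


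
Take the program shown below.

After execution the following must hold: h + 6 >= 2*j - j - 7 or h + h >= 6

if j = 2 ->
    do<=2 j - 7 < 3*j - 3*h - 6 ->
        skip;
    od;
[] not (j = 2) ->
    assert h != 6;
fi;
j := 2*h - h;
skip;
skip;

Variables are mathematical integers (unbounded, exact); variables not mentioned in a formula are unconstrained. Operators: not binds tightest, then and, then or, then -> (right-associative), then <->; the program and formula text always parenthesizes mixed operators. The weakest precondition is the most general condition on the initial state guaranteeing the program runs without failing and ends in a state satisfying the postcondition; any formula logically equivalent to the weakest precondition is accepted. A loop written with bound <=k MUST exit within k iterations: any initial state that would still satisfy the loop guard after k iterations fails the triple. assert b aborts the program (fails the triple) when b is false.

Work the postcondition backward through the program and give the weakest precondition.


Working backward. After the program, the postcondition h + 6 >= 2*j - j - 7 or h + h >= 6 must hold; in canonical form it is h >= j - 13 or 2*h >= 6.
Before skip: h >= j - 13 or 2*h >= 6
Before skip: h >= j - 13 or 2*h >= 6
Before j := 2*h - h: true
Then branch requires 3*h < 2*j + 1 -> (3*h < 2*j + 1 -> (not (3*h < 2*j + 1))); else branch requires h != 6.
Before the if: (j = 2 -> (3*h < 2*j + 1 -> (3*h < 2*j + 1 -> (not (3*h < 2*j + 1))))) and ((not (j = 2)) -> h != 6)
Answer: WP = (j = 2 -> (3*h < 2*j + 1 -> (3*h < 2*j + 1 -> (not (3*h < 2*j + 1))))) and ((not (j = 2)) -> h != 6)


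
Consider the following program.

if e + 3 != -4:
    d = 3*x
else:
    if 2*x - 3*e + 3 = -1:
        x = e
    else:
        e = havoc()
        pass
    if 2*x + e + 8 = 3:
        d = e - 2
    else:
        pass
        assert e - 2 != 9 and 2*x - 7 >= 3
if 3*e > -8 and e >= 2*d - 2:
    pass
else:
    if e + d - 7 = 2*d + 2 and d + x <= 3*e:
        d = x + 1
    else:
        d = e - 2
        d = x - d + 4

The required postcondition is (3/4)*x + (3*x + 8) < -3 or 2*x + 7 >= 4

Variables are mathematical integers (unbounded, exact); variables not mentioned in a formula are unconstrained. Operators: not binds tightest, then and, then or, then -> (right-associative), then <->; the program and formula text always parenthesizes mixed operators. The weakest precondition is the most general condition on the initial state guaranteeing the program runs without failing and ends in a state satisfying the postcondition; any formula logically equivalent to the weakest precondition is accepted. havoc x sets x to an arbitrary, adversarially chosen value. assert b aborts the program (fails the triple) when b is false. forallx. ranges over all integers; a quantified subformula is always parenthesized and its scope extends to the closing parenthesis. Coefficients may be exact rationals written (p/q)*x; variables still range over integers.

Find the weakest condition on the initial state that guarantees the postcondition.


Working backward. After the program, the postcondition (3/4)*x + (3*x + 8) < -3 or 2*x + 7 >= 4 must hold; in canonical form it is (15/4)*x < -11 or 2*x >= -3.
Then branch requires (15/4)*x < -11 or 2*x >= -3; else branch requires ((e = d + 9 and d + x <= 3*e) -> ((15/4)*x < -11 or 2*x >= -3)) and ((not (e = d + 9 and d + x <= 3*e)) -> ((15/4)*x < -11 or 2*x >= -3)).
Before the if: ((3*e > -8 and e >= 2*d - 2) -> ((15/4)*x < -11 or 2*x >= -3)) and ((not (3*e > -8 and e >= 2*d - 2)) -> (((e = d + 9 and d + x <= 3*e) -> ((15/4)*x < -11 or 2*x >= -3)) and ((not (e = d + 9 and d + x <= 3*e)) -> ((15/4)*x < -11 or 2*x >= -3))))
Then branch requires ((3*e > -8 and e >= 6*x - 2) -> ((15/4)*x < -11 or 2*x >= -3)) and ((not (3*e > -8 and e >= 6*x - 2)) -> (((e = 3*x + 9 and 4*x <= 3*e) -> ((15/4)*x < -11 or 2*x >= -3)) and ((not (e = 3*x + 9 and 4*x <= 3*e)) -> ((15/4)*x < -11 or 2*x >= -3)))); else branch requires (2*x = 3*e - 4 -> ((3*e = -5 -> (((3*e > -8 and e <= 6) -> ((15/4)*e < -11 or 2*e >= -3)) and ((not (3*e > -8 and e <= 6)) -> ((15/4)*e < -11 or 2*e >= -3)))) and ((not (3*e = -5)) -> (e != 11 and 2*e >= 10 and ((3*e > -8 and e >= 2*d - 2) -> ((15/4)*e < -11 or 2*e >= -3)) and ((not (3*e > -8 and e >= 2*d - 2)) -> (((e = d + 9 and d <= 2*e) -> ((15/4)*e < -11 or 2*e >= -3)) and ((not (e = d + 9 and d <= 2*e)) -> ((15/4)*e < -11 or 2*e >= -3)))))))) and ((not (2*x = 3*e - 4)) -> (forall e_1. ((e_1 + 2*x = -5 -> (((3*e_1 > -8 and e_1 <= 6) -> ((15/4)*x < -11 or 2*x >= -3)) and ((not (3*e_1 > -8 and e_1 <= 6)) -> ((15/4)*x < -11 or 2*x >= -3)))) and ((not (e_1 + 2*x = -5)) -> (e_1 != 11 and 2*x >= 10 and ((3*e_1 > -8 and e_1 >= 2*d - 2) -> ((15/4)*x < -11 or 2*x >= -3)) and ((not (3*e_1 > -8 and e_1 >= 2*d - 2)) -> (((e_1 = d + 9 and d + x <= 3*e_1) -> ((15/4)*x < -11 or 2*x >= -3)) and ((not (e_1 = d + 9 and d + x <= 3*e_1)) -> ((15/4)*x < -11 or 2*x >= -3))))))))).
Before the if: (e != -7 -> (((3*e > -8 and e >= 6*x - 2) -> ((15/4)*x < -11 or 2*x >= -3)) and ((not (3*e > -8 and e >= 6*x - 2)) -> (((e = 3*x + 9 and 4*x <= 3*e) -> ((15/4)*x < -11 or 2*x >= -3)) and ((not (e = 3*x + 9 and 4*x <= 3*e)) -> ((15/4)*x < -11 or 2*x >= -3)))))) and ((not (e != -7)) -> ((2*x = 3*e - 4 -> ((3*e = -5 -> (((3*e > -8 and e <= 6) -> ((15/4)*e < -11 or 2*e >= -3)) and ((not (3*e > -8 and e <= 6)) -> ((15/4)*e < -11 or 2*e >= -3)))) and ((not (3*e = -5)) -> (e != 11 and 2*e >= 10 and ((3*e > -8 and e >= 2*d - 2) -> ((15/4)*e < -11 or 2*e >= -3)) and ((not (3*e > -8 and e >= 2*d - 2)) -> (((e = d + 9 and d <= 2*e) -> ((15/4)*e < -11 or 2*e >= -3)) and ((not (e = d + 9 and d <= 2*e)) -> ((15/4)*e < -11 or 2*e >= -3)))))))) and ((not (2*x = 3*e - 4)) -> (forall e_1. ((e_1 + 2*x = -5 -> (((3*e_1 > -8 and e_1 <= 6) -> ((15/4)*x < -11 or 2*x >= -3)) and ((not (3*e_1 > -8 and e_1 <= 6)) -> ((15/4)*x < -11 or 2*x >= -3)))) and ((not (e_1 + 2*x = -5)) -> (e_1 != 11 and 2*x >= 10 and ((3*e_1 > -8 and e_1 >= 2*d - 2) -> ((15/4)*x < -11 or 2*x >= -3)) and ((not (3*e_1 > -8 and e_1 >= 2*d - 2)) -> (((e_1 = d + 9 and d + x <= 3*e_1) -> ((15/4)*x < -11 or 2*x >= -3)) and ((not (e_1 = d + 9 and d + x <= 3*e_1)) -> ((15/4)*x < -11 or 2*x >= -3)))))))))))
Answer: WP = (e != -7 -> (((3*e > -8 and e >= 6*x - 2) -> ((15/4)*x < -11 or 2*x >= -3)) and ((not (3*e > -8 and e >= 6*x - 2)) -> (((e = 3*x + 9 and 4*x <= 3*e) -> ((15/4)*x < -11 or 2*x >= -3)) and ((not (e = 3*x + 9 and 4*x <= 3*e)) -> ((15/4)*x < -11 or 2*x >= -3)))))) and ((not (e != -7)) -> ((2*x = 3*e - 4 -> ((3*e = -5 -> (((3*e > -8 and e <= 6) -> ((15/4)*e < -11 or 2*e >= -3)) and ((not (3*e > -8 and e <= 6)) -> ((15/4)*e < -11 or 2*e >= -3)))) and ((not (3*e = -5)) -> (e != 11 and 2*e >= 10 and ((3*e > -8 and e >= 2*d - 2) -> ((15/4)*e < -11 or 2*e >= -3)) and ((not (3*e > -8 and e >= 2*d - 2)) -> (((e = d + 9 and d <= 2*e) -> ((15/4)*e < -11 or 2*e >= -3)) and ((not (e = d + 9 and d <= 2*e)) -> ((15/4)*e < -11 or 2*e >= -3)))))))) and ((not (2*x = 3*e - 4)) -> (forall e_1. ((e_1 + 2*x = -5 -> (((3*e_1 > -8 and e_1 <= 6) -> ((15/4)*x < -11 or 2*x >= -3)) and ((not (3*e_1 > -8 and e_1 <= 6)) -> ((15/4)*x < -11 or 2*x >= -3)))) and ((not (e_1 + 2*x = -5)) -> (e_1 != 11 and 2*x >= 10 and ((3*e_1 > -8 and e_1 >= 2*d - 2) -> ((15/4)*x < -11 or 2*x >= -3)) and ((not (3*e_1 > -8 and e_1 >= 2*d - 2)) -> (((e_1 = d + 9 and d + x <= 3*e_1) -> ((15/4)*x < -11 or 2*x >= -3)) and ((not (e_1 = d + 9 and d + x <= 3*e_1)) -> ((15/4)*x < -11 or 2*x >= -3)))))))))))


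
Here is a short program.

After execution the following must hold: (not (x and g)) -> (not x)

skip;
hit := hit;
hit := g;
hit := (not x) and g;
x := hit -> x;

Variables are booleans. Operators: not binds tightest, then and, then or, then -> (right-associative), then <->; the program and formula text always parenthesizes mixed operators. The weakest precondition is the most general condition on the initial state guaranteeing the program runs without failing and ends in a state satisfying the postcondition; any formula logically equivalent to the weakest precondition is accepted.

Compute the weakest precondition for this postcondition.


Working backward. After the program, (not (x and g)) -> (not x) must hold.
Before x := hit -> x: (not ((hit -> x) and g)) -> (not (hit -> x))
Before hit := (not x) and g: (not ((((not x) and g) -> x) and g)) -> (not (((not x) and g) -> x))
Before hit := g: (not ((((not x) and g) -> x) and g)) -> (not (((not x) and g) -> x))
Before hit := hit: (not ((((not x) and g) -> x) and g)) -> (not (((not x) and g) -> x))
Before skip: (not ((((not x) and g) -> x) and g)) -> (not (((not x) and g) -> x))
Answer: WP = (not ((((not x) and g) -> x) and g)) -> (not (((not x) and g) -> x))


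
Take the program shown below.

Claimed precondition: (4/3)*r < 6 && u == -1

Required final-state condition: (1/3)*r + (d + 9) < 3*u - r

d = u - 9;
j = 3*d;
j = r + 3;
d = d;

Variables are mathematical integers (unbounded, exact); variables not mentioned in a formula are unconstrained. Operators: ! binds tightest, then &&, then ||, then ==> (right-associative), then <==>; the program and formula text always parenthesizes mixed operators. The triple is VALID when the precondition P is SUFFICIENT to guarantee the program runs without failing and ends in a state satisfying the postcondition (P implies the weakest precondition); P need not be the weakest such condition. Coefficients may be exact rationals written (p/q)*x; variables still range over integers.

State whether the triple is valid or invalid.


Working backward. After the program, the postcondition (1/3)*r + (d + 9) < 3*u - r must hold; in canonical form it is d + (4/3)*r < 3*u - 9.
Before d := d: d + (4/3)*r < 3*u - 9
Before j := r + 3: d + (4/3)*r < 3*u - 9
Before j := 3*d: d + (4/3)*r < 3*u - 9
Before d := u - 9: (4/3)*r < 2*u
The weakest precondition is (4/3)*r < 2*u.
Check whether (4/3)*r < 6 && u == -1 implies it.
Countermodel: at the initial state r = -1, u = -1, the precondition holds but the weakest precondition fails.
Answer: invalid


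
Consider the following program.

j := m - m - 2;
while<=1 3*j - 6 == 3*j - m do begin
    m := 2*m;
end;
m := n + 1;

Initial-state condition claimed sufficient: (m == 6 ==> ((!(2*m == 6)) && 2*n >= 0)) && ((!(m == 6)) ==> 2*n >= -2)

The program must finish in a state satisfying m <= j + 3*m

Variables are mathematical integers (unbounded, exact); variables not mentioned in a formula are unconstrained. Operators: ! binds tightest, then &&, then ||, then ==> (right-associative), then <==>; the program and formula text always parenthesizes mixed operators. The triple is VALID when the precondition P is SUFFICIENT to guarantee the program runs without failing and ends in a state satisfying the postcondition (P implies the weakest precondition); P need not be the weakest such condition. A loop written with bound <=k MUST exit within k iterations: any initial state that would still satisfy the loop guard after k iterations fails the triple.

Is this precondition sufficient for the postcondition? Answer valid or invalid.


Working backward. After the program, the postcondition m <= j + 3*m must hold; in canonical form it is j + 2*m >= 0.
Before m := n + 1: j + 2*n >= -2
Before the loop (bound <=1), unroll the exhaustion recursion (WP_0 = exit-now case; WP_j = one more guarded iteration, up to j = 1):
  WP_0: (!(m == 6)) && j + 2*n >= -2
  WP_1: (m == 6 ==> ((!(2*m == 6)) && j + 2*n >= -2)) && ((!(m == 6)) ==> j + 2*n >= -2)
So before the loop: (m == 6 ==> ((!(2*m == 6)) && j + 2*n >= -2)) && ((!(m == 6)) ==> j + 2*n >= -2)
Before j := m - m - 2: (m == 6 ==> ((!(2*m == 6)) && 2*n >= 0)) && ((!(m == 6)) ==> 2*n >= 0)
The weakest precondition is (m == 6 ==> ((!(2*m == 6)) && 2*n >= 0)) && ((!(m == 6)) ==> 2*n >= 0).
Check whether (m == 6 ==> ((!(2*m == 6)) && 2*n >= 0)) && ((!(m == 6)) ==> 2*n >= -2) implies it.
Countermodel: at the initial state m = 7, n = -1, the precondition holds but the weakest precondition fails.
Answer: invalid


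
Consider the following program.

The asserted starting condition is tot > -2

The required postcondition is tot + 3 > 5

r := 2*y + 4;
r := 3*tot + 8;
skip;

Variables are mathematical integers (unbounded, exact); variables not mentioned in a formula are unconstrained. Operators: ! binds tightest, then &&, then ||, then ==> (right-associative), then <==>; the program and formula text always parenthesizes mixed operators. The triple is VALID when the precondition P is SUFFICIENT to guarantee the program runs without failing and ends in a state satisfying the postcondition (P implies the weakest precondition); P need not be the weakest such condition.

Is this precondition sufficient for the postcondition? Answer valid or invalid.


Working backward. After the program, the postcondition tot + 3 > 5 must hold; in canonical form it is tot > 2.
Before skip: tot > 2
Before r := 3*tot + 8: tot > 2
Before r := 2*y + 4: tot > 2
The weakest precondition is tot > 2.
Check whether tot > -2 implies it.
Countermodel: at the initial state tot = -1, the precondition holds but the weakest precondition fails.
Answer: invalid


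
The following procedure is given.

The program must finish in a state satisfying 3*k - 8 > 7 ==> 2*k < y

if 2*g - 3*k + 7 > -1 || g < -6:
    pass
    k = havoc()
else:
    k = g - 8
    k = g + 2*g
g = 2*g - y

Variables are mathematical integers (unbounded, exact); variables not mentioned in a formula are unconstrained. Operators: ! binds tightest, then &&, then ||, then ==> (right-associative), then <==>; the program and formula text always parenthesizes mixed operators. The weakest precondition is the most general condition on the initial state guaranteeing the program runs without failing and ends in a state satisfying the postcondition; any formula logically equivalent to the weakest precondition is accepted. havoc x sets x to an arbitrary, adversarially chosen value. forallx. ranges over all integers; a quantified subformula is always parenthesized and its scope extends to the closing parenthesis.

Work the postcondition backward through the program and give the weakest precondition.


Working backward. After the program, the postcondition 3*k - 8 > 7 ==> 2*k < y must hold; in canonical form it is 3*k > 15 ==> 2*k < y.
Before g := 2*g - y: 3*k > 15 ==> 2*k < y
Then branch requires forall k_1. (3*k_1 > 15 ==> 2*k_1 < y); else branch requires 9*g > 15 ==> 6*g < y.
Before the if: ((2*g > 3*k - 8 || g < -6) ==> (forall k_1. (3*k_1 > 15 ==> 2*k_1 < y))) && ((!(2*g > 3*k - 8 || g < -6)) ==> (9*g > 15 ==> 6*g < y))
Answer: WP = ((2*g > 3*k - 8 || g < -6) ==> (forall k_1. (3*k_1 > 15 ==> 2*k_1 < y))) && ((!(2*g > 3*k - 8 || g < -6)) ==> (9*g > 15 ==> 6*g < y))


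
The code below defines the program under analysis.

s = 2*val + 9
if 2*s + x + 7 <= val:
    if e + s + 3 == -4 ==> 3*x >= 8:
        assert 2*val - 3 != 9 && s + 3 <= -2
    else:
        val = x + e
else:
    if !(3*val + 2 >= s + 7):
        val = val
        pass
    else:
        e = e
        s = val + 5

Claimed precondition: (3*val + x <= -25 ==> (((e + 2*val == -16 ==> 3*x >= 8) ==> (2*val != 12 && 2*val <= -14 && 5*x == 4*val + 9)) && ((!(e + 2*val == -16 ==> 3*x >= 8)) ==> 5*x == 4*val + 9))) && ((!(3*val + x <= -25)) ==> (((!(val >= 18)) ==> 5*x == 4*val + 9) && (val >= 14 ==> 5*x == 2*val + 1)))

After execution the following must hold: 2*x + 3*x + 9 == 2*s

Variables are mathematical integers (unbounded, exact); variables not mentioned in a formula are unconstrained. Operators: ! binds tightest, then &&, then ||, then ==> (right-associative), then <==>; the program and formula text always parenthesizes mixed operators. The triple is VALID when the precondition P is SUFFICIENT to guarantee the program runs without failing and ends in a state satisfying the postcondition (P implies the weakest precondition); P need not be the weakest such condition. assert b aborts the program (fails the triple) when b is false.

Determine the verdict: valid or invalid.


Working backward. After the program, the postcondition 2*x + 3*x + 9 == 2*s must hold; in canonical form it is 5*x == 2*s - 9.
Then branch requires ((e + s == -7 ==> 3*x >= 8) ==> (2*val != 12 && s <= -5 && 5*x == 2*s - 9)) && ((!(e + s == -7 ==> 3*x >= 8)) ==> 5*x == 2*s - 9); else branch requires ((!(3*val >= s + 5)) ==> 5*x == 2*s - 9) && (3*val >= s + 5 ==> 5*x == 2*val + 1).
Before the if: (2*s + x <= val - 7 ==> (((e + s == -7 ==> 3*x >= 8) ==> (2*val != 12 && s <= -5 && 5*x == 2*s - 9)) && ((!(e + s == -7 ==> 3*x >= 8)) ==> 5*x == 2*s - 9))) && ((!(2*s + x <= val - 7)) ==> (((!(3*val >= s + 5)) ==> 5*x == 2*s - 9) && (3*val >= s + 5 ==> 5*x == 2*val + 1)))
Before s := 2*val + 9: (3*val + x <= -25 ==> (((e + 2*val == -16 ==> 3*x >= 8) ==> (2*val != 12 && 2*val <= -14 && 5*x == 4*val + 9)) && ((!(e + 2*val == -16 ==> 3*x >= 8)) ==> 5*x == 4*val + 9))) && ((!(3*val + x <= -25)) ==> (((!(val >= 14)) ==> 5*x == 4*val + 9) && (val >= 14 ==> 5*x == 2*val + 1)))
The weakest precondition is (3*val + x <= -25 ==> (((e + 2*val == -16 ==> 3*x >= 8) ==> (2*val != 12 && 2*val <= -14 && 5*x == 4*val + 9)) && ((!(e + 2*val == -16 ==> 3*x >= 8)) ==> 5*x == 4*val + 9))) && ((!(3*val + x <= -25)) ==> (((!(val >= 14)) ==> 5*x == 4*val + 9) && (val >= 14 ==> 5*x == 2*val + 1))).
Check whether (3*val + x <= -25 ==> (((e + 2*val == -16 ==> 3*x >= 8) ==> (2*val != 12 && 2*val <= -14 && 5*x == 4*val + 9)) && ((!(e + 2*val == -16 ==> 3*x >= 8)) ==> 5*x == 4*val + 9))) && ((!(3*val + x <= -25)) ==> (((!(val >= 18)) ==> 5*x == 4*val + 9) && (val >= 14 ==> 5*x == 2*val + 1))) implies it.
Every state satisfying the precondition satisfies the weakest precondition: the implication holds.
Answer: valid


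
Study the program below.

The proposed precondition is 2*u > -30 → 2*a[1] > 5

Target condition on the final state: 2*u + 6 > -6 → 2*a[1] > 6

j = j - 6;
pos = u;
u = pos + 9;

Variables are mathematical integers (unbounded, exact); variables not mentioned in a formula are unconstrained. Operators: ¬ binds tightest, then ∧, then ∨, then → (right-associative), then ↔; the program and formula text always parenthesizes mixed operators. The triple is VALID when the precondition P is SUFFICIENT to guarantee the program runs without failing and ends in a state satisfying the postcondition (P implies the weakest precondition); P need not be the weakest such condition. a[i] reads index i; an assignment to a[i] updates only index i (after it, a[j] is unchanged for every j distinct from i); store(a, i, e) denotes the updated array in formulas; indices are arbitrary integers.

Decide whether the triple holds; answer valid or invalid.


Working backward. After the program, the postcondition 2*u + 6 > -6 → 2*a[1] > 6 must hold; in canonical form it is 2*u > -12 → 2*a[1] > 6.
Before u := pos + 9: 2*pos > -30 → 2*a[1] > 6
Before pos := u: 2*u > -30 → 2*a[1] > 6
Before j := j - 6: 2*u > -30 → 2*a[1] > 6
The weakest precondition is 2*u > -30 → 2*a[1] > 6.
Check whether 2*u > -30 → 2*a[1] > 5 implies it.
Countermodel: at the initial state a = {[1] = 3, elsewhere 3}, u = -14, the precondition holds but the weakest precondition fails.
Answer: invalid
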